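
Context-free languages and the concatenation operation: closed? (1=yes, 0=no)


CFL closure properties:
  Closed under: union, concatenation, Kleene star
  NOT closed under: intersection, complement
Operation 'concatenation' is in closed list -> Yes (closed)

1


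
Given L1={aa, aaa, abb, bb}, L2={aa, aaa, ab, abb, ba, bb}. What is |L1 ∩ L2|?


L1 = {aa, aaa, abb, bb}
L2 = {aa, aaa, ab, abb, ba, bb}
Checking each string in L1 against L2:
  'aa': in L2? Yes
  'aaa': in L2? Yes
  'abb': in L2? Yes
  'bb': in L2? Yes
Intersection = {aa, aaa, abb, bb}
|L1 ∩ L2| = 4

4


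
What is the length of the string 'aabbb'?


String: 'aabbb'
Counting characters:
  'a' appears 2 time(s)
  'b' appears 3 time(s)
Total length = 2 + 3 = 5

5


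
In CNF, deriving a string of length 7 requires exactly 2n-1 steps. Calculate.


Chomsky Normal Form derivation:
String length n = 7
Each step either:
  - Splits a nonterminal into two (n-1 such steps)
  - Converts a nonterminal to terminal (n such steps)
Total = (n-1) + n = 2n - 1
= 2(7) - 1
= 14 - 1
= 13

13


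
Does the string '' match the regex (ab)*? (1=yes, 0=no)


Pattern: (ab)*
String: ''
Pattern requires: zero or more repetitions of 'ab'
Pairs: []
All pairs are 'ab'? Yes
Result: 1

1


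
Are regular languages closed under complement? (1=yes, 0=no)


Regular languages are closed under:
- Union (DFA product construction)
- Intersection (DFA product construction)
- Complement (swap accept/reject states)
- Concatenation (NFA construction)
- Kleene star (NFA construction)
complement is in this list
Therefore: closed

1


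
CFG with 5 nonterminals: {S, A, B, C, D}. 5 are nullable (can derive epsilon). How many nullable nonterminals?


Nonterminals: {S, A, B, C, D}
A nonterminal is nullable if it can derive epsilon
Counting nullable nonterminals: 5
Total nullable = 5

5


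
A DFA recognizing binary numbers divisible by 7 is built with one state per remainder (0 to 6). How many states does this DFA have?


Divisibility by 7 is tracked via the remainder mod 7: 0, 1, ..., 6
The construction assigns one state to each remainder
Number of remainders = 7

7


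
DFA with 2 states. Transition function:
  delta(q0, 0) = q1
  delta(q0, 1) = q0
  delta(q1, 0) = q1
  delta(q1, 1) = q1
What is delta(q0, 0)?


Looking up transition function:
delta(q0, 0) in the table
Row: q0, Column: 0
Result: q1

q1


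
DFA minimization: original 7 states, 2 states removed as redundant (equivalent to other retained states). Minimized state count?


Original DFA: 7 states
Redundant states removed: 2
Minimized states = original - removed
= 7 - 2
= 5

5


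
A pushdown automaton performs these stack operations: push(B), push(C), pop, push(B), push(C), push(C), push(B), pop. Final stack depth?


Tracing stack operations:
  push(B) -> stack = [B], depth=1
  push(C) -> stack = [B,C], depth=2
  pop -> removed C, stack = [B], depth=1
  push(B) -> stack = [B,B], depth=2
  push(C) -> stack = [B,B,C], depth=3
  push(C) -> stack = [B,B,C,C], depth=4
  push(B) -> stack = [B,B,C,C,B], depth=5
  pop -> removed B, stack = [B,B,C,C], depth=4
Final depth = 4

4


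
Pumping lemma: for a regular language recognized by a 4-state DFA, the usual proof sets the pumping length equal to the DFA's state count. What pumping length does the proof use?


Pumping lemma for regular languages (standard proof):
Take p = |Q|, the number of DFA states.
Any string of length >= |Q| passes through |Q|+1 states while reading its first |Q| symbols,
so by pigeonhole some state repeats, giving the loop that can be pumped.
Here |Q| = 4
Therefore the proof uses p = 4

4


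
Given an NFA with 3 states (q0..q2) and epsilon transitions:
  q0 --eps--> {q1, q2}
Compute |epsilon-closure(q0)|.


Starting from q0
Initialize closure = {q0}
Follow epsilon from q0 -> add q1
Follow epsilon from q0 -> add q2
Final closure: {q0, q1, q2}
Size = 3

3


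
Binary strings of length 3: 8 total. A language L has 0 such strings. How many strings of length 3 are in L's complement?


Alphabet: {0,1}
String length: 3
Total strings of length 3 = 2^3 = 8
Strings in L = 0
Complement = total - |L|
= 8 - 0
= 8

8


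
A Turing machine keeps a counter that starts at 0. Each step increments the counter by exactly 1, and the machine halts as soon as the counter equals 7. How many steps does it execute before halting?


Counter starts at 0. Counting sequence:
  Step 1: counter = 1
  Step 2: counter = 2
  Step 3: counter = 3
  Step 4: counter = 4
  Step 5: counter = 5
  Step 6: counter = 6
  Step 7: counter = 7
Counter reached 7 -> halt
Total steps = 7

7


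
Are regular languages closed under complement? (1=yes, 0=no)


Regular languages are closed under:
- Union (DFA product construction)
- Intersection (DFA product construction)
- Complement (swap accept/reject states)
- Concatenation (NFA construction)
- Kleene star (NFA construction)
complement is in this list
Therefore: closed

1


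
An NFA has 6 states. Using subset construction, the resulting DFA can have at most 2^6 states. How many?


NFA has 6 states
Subset construction: each DFA state = subset of NFA states
Maximum subsets = 2^6
2^6 = 64

64


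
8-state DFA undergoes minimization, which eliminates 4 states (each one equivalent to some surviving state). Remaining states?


Original DFA: 8 states
Redundant states removed: 4
Minimized states = original - removed
= 8 - 4
= 4

4


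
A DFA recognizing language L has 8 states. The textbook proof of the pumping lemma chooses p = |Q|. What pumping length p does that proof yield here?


Pumping lemma for regular languages (standard proof):
Take p = |Q|, the number of DFA states.
Any string of length >= |Q| passes through |Q|+1 states while reading its first |Q| symbols,
so by pigeonhole some state repeats, giving the loop that can be pumped.
Here |Q| = 8
Therefore the proof uses p = 8

8


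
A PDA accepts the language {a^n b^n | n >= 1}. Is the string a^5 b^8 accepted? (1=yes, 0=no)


Language requires equal numbers of a's and b's
PDA pushes for each 'a', pops for each 'b'
Number of a's = 5
Number of b's = 8
5 != 8 -> Reject

0


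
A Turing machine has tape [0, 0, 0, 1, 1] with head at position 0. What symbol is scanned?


Tape: [0, 0, 0, 1, 1]
Positions: 0 1 2 3 4
Values:    0 0 0 1 1
Head at position 0
tape[0] = 0

0


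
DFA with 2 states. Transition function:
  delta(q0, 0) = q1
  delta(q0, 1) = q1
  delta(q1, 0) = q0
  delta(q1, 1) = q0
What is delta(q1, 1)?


Looking up transition function:
delta(q1, 1) in the table
Row: q1, Column: 1
Result: q0

q0


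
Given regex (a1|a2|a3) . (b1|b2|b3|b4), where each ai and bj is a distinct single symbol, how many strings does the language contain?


First group: 3 alternatives
Second group: 4 alternatives
Concatenation: each choice from group 1 pairs with each from group 2
Total = 3 x 4 = 12

12


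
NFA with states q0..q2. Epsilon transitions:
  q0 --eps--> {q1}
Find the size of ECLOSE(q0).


Starting from q0
Initialize closure = {q0}
Follow epsilon from q0 -> add q1
Final closure: {q0, q1}
Size = 2

2


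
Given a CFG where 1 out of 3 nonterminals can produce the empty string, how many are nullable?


Nonterminals: {S, A, B}
A nonterminal is nullable if it can derive epsilon
Counting nullable nonterminals: 1
Total nullable = 1

1


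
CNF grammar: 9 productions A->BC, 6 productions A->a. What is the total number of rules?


CNF allows two rule forms:
  A -> BC (binary): 9 rules
  A -> a (terminal): 6 rules
Total = 9 + 6 = 15

15


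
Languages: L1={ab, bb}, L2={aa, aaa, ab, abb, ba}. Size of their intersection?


L1 = {ab, bb}
L2 = {aa, aaa, ab, abb, ba}
Checking each string in L1 against L2:
  'ab': in L2? Yes
  'bb': in L2? No
Intersection = {ab}
|L1 ∩ L2| = 1

1


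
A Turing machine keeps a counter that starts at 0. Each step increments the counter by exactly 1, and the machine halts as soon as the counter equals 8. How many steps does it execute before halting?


Counter starts at 0. Counting sequence:
  Step 1: counter = 1
  Step 2: counter = 2
  Step 3: counter = 3
  Step 4: counter = 4
  Step 5: counter = 5
  Step 6: counter = 6
  Step 7: counter = 7
  Step 8: counter = 8
Counter reached 8 -> halt
Total steps = 8

8


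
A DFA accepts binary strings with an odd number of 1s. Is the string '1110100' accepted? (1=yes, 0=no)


DFA has 2 states: q_even (start, accept=no) and q_odd
Processing string '1110100' character by character:
  Position 0: read '1', 1-count=1 -> q_odd
  Position 1: read '1', 1-count=2 -> q_even
  Position 2: read '1', 1-count=3 -> q_odd
  Position 3: read '0', 1-count=3 -> q_odd (no change)
  Position 4: read '1', 1-count=4 -> q_even
  Position 5: read '0', 1-count=4 -> q_even (no change)
  Position 6: read '0', 1-count=4 -> q_even (no change)
Final state: q_even, total 1s = 4 (even); the DFA requires an odd count -> reject

0


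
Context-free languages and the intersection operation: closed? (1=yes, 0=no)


CFL closure properties:
  Closed under: union, concatenation, Kleene star
  NOT closed under: intersection, complement
Operation 'intersection' is in not-closed list -> No (not closed)

0


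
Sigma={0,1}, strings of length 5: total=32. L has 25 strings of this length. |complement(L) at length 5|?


Alphabet: {0,1}
String length: 5
Total strings of length 5 = 2^5 = 32
Strings in L = 25
Complement = total - |L|
= 32 - 25
= 7

7


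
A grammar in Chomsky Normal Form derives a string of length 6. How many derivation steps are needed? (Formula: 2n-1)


Chomsky Normal Form derivation:
String length n = 6
Each step either:
  - Splits a nonterminal into two (n-1 such steps)
  - Converts a nonterminal to terminal (n such steps)
Total = (n-1) + n = 2n - 1
= 2(6) - 1
= 12 - 1
= 11

11


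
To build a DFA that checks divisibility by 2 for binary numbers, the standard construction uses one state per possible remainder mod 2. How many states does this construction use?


Divisibility by 2 is tracked via the remainder mod 2: 0, 1, ..., 1
The construction assigns one state to each remainder
Number of remainders = 2

2


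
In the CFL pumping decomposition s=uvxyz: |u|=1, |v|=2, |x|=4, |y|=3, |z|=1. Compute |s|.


|s| = |u| + |v| + |x| + |y| + |z|
= 1 + 2 + 4 + 3 + 1
= 3 + 4 + 4
= 7 + 4
= 11

11


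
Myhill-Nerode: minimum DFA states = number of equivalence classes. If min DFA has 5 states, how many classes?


Myhill-Nerode theorem:
Number of equivalence classes = number of states in minimal DFA
Minimal DFA states = 5
Therefore equivalence classes = 5

5


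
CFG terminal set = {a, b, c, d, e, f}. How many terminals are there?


Terminal symbols: a, b, c, d, e, f
Counting each: a (#1), b (#2), c (#3), d (#4), e (#5), f (#6)
Total = 6

6


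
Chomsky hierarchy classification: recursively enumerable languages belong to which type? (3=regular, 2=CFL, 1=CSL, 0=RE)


Chomsky hierarchy levels:
  Type 3: Regular (DFA/NFA/regex)
  Type 2: Context-free (PDA)
  Type 1: Context-sensitive
  Type 0: Recursively enumerable (TM)
'recursively enumerable' corresponds to Type 0

0


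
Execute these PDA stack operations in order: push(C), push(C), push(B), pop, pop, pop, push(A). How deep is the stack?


Tracing stack operations:
  push(C) -> stack = [C], depth=1
  push(C) -> stack = [C,C], depth=2
  push(B) -> stack = [C,C,B], depth=3
  pop -> removed B, stack = [C,C], depth=2
  pop -> removed C, stack = [C], depth=1
  pop -> removed C, stack = [], depth=0
  push(A) -> stack = [A], depth=1
Final depth = 1

1


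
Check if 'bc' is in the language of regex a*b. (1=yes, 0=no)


Pattern: a*b
String: 'bc'
Pattern requires: zero or more 'a's followed by exactly one 'b'
Found 0 leading 'a's
Remaining: 'bc'
Remaining is not 'b' -> no match
Result: 0

0


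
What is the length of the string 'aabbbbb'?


String: 'aabbbbb'
Counting characters:
  'a' appears 2 time(s)
  'b' appears 5 time(s)
Total length = 2 + 5 = 7

7


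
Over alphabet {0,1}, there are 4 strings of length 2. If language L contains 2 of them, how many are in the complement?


Alphabet: {0,1}
String length: 2
Total strings of length 2 = 2^2 = 4
Strings in L = 2
Complement = total - |L|
= 4 - 2
= 2

2


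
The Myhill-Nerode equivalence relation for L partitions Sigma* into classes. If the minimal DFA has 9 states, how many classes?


Myhill-Nerode theorem:
Number of equivalence classes = number of states in minimal DFA
Minimal DFA states = 9
Therefore equivalence classes = 9

9


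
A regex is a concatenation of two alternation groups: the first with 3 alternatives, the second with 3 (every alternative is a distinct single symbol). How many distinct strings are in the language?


First group: 3 alternatives
Second group: 3 alternatives
Concatenation: each choice from group 1 pairs with each from group 2
Total = 3 x 3 = 9

9


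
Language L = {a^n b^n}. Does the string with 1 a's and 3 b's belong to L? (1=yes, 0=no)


Language requires equal numbers of a's and b's
PDA pushes for each 'a', pops for each 'b'
Number of a's = 1
Number of b's = 3
1 != 3 -> Reject

0


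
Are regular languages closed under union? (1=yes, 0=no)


Regular languages are closed under all standard operations:
- Union: Yes (product construction)
- Intersection: Yes (product construction)
- Complement: Yes (swap accept/reject)
- Concatenation: Yes (NFA construction)
Operation: union -> Closed

1


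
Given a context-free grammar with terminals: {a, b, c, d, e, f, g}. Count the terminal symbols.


Terminal symbols: a, b, c, d, e, f, g
Counting each: a (#1), b (#2), c (#3), d (#4), e (#5), f (#6), g (#7)
Total = 7

7


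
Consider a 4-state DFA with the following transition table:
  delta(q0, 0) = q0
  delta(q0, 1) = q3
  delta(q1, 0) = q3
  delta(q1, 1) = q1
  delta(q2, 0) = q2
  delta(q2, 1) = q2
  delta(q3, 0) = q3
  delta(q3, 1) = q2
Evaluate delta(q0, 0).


Looking up transition function:
delta(q0, 0) in the table
Row: q0, Column: 0
Result: q0

q0


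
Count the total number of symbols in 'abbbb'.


String: 'abbbb'
Counting characters:
  'a' appears 1 time(s)
  'b' appears 4 time(s)
Total length = 1 + 4 = 5

5


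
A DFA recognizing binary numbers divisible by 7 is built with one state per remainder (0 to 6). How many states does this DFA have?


Divisibility by 7 is tracked via the remainder mod 7: 0, 1, ..., 6
The construction assigns one state to each remainder
Number of remainders = 7

7


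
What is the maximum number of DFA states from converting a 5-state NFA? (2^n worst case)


NFA has 5 states
Subset construction: each DFA state = subset of NFA states
Maximum subsets = 2^5
2^5 = 32

32


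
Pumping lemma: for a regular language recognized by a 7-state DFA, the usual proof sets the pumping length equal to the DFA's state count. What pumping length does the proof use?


Pumping lemma for regular languages (standard proof):
Take p = |Q|, the number of DFA states.
Any string of length >= |Q| passes through |Q|+1 states while reading its first |Q| symbols,
so by pigeonhole some state repeats, giving the loop that can be pumped.
Here |Q| = 7
Therefore the proof uses p = 7

7


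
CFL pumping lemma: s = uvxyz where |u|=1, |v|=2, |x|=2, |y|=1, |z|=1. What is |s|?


|s| = |u| + |v| + |x| + |y| + |z|
= 1 + 2 + 2 + 1 + 1
= 3 + 2 + 2
= 5 + 2
= 7

7


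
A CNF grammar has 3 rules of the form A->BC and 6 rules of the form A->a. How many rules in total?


CNF allows two rule forms:
  A -> BC (binary): 3 rules
  A -> a (terminal): 6 rules
Total = 3 + 6 = 9

9


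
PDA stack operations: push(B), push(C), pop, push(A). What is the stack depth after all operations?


Tracing stack operations:
  push(B) -> stack = [B], depth=1
  push(C) -> stack = [B,C], depth=2
  pop -> removed C, stack = [B], depth=1
  push(A) -> stack = [B,A], depth=2
Final depth = 2

2


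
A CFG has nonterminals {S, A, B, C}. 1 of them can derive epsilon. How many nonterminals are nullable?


Nonterminals: {S, A, B, C}
A nonterminal is nullable if it can derive epsilon
Counting nullable nonterminals: 1
Total nullable = 1

1


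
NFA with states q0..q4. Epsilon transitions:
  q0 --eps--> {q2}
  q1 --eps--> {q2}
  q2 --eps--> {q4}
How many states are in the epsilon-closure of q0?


Starting from q0
Initialize closure = {q0}
Follow epsilon from q0 -> add q2
Follow epsilon from q2 -> add q4
Final closure: {q0, q2, q4}
Size = 3

3


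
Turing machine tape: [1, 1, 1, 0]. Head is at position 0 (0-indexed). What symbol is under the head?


Tape: [1, 1, 1, 0]
Positions: 0 1 2 3
Values:    1 1 1 0
Head at position 0
tape[0] = 1

1


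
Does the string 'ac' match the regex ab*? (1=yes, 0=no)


Pattern: ab*
String: 'ac'
Pattern requires: exactly one 'a' followed by zero or more 'b's
First char is 'a' -> OK
Rest 'c': all b's? No
Result: 0

0


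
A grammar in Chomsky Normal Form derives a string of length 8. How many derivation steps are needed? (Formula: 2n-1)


Chomsky Normal Form derivation:
String length n = 8
Each step either:
  - Splits a nonterminal into two (n-1 such steps)
  - Converts a nonterminal to terminal (n such steps)
Total = (n-1) + n = 2n - 1
= 2(8) - 1
= 16 - 1
= 15

15


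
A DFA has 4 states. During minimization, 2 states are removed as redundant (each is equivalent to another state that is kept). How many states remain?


Original DFA: 4 states
Redundant states removed: 2
Minimized states = original - removed
= 4 - 2
= 2

2


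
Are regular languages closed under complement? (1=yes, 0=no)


Regular languages are closed under:
- Union (DFA product construction)
- Intersection (DFA product construction)
- Complement (swap accept/reject states)
- Concatenation (NFA construction)
- Kleene star (NFA construction)
complement is in this list
Therefore: closed

1


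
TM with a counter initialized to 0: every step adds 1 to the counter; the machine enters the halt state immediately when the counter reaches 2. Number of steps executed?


Counter starts at 0. Counting sequence:
  Step 1: counter = 1
  Step 2: counter = 2
Counter reached 2 -> halt
Total steps = 2

2


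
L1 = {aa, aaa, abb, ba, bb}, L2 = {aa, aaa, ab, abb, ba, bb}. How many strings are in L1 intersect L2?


L1 = {aa, aaa, abb, ba, bb}
L2 = {aa, aaa, ab, abb, ba, bb}
Checking each string in L1 against L2:
  'aa': in L2? Yes
  'aaa': in L2? Yes
  'abb': in L2? Yes
  'ba': in L2? Yes
  'bb': in L2? Yes
Intersection = {aa, aaa, abb, ba, bb}
|L1 ∩ L2| = 5

5


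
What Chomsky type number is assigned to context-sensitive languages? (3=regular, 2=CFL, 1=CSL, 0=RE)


Chomsky hierarchy levels:
  Type 3: Regular (DFA/NFA/regex)
  Type 2: Context-free (PDA)
  Type 1: Context-sensitive
  Type 0: Recursively enumerable (TM)
'context-sensitive' corresponds to Type 1

1


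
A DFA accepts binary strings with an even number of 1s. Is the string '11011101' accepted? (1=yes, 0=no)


DFA has 2 states: q_even (start, accept=yes) and q_odd
Processing string '11011101' character by character:
  Position 0: read '1', 1-count=1 -> q_odd
  Position 1: read '1', 1-count=2 -> q_even
  Position 2: read '0', 1-count=2 -> q_even (no change)
  Position 3: read '1', 1-count=3 -> q_odd
  Position 4: read '1', 1-count=4 -> q_even
  Position 5: read '1', 1-count=5 -> q_odd
  Position 6: read '0', 1-count=5 -> q_odd (no change)
  Position 7: read '1', 1-count=6 -> q_even
Final state: q_even, total 1s = 6 (even); the DFA requires an even count -> accept

1


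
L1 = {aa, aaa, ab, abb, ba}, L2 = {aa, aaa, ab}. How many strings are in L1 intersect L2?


L1 = {aa, aaa, ab, abb, ba}
L2 = {aa, aaa, ab}
Checking each string in L1 against L2:
  'aa': in L2? Yes
  'aaa': in L2? Yes
  'ab': in L2? Yes
  'abb': in L2? No
  'ba': in L2? No
Intersection = {aa, aaa, ab}
|L1 ∩ L2| = 3

3


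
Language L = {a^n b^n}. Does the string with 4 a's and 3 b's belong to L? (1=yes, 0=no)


Language requires equal numbers of a's and b's
PDA pushes for each 'a', pops for each 'b'
Number of a's = 4
Number of b's = 3
4 != 3 -> Reject

0


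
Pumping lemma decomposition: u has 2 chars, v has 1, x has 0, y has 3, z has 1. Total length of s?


|s| = |u| + |v| + |x| + |y| + |z|
= 2 + 1 + 0 + 3 + 1
= 3 + 0 + 4
= 3 + 4
= 7

7


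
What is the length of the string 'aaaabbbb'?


String: 'aaaabbbb'
Counting characters:
  'a' appears 4 time(s)
  'b' appears 4 time(s)
Total length = 4 + 4 = 8

8


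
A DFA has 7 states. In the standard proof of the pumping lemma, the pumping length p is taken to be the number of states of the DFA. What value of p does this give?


Pumping lemma for regular languages (standard proof):
Take p = |Q|, the number of DFA states.
Any string of length >= |Q| passes through |Q|+1 states while reading its first |Q| symbols,
so by pigeonhole some state repeats, giving the loop that can be pumped.
Here |Q| = 7
Therefore the proof uses p = 7

7


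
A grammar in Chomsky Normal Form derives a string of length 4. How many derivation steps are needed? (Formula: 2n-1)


Chomsky Normal Form derivation:
String length n = 4
Each step either:
  - Splits a nonterminal into two (n-1 such steps)
  - Converts a nonterminal to terminal (n such steps)
Total = (n-1) + n = 2n - 1
= 2(4) - 1
= 8 - 1
= 7

7


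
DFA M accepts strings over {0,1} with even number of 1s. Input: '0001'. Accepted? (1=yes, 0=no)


DFA has 2 states: q_even (start, accept=yes) and q_odd
Processing string '0001' character by character:
  Position 0: read '0', 1-count=0 -> q_even (no change)
  Position 1: read '0', 1-count=0 -> q_even (no change)
  Position 2: read '0', 1-count=0 -> q_even (no change)
  Position 3: read '1', 1-count=1 -> q_odd
Final state: q_odd, total 1s = 1 (odd); the DFA requires an even count -> reject

0


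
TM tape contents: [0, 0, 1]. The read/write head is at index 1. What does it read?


Tape: [0, 0, 1]
Positions: 0 1 2
Values:    0 0 1
Head at position 1
tape[1] = 0

0


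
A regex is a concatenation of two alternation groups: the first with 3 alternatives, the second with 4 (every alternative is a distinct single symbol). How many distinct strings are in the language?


First group: 3 alternatives
Second group: 4 alternatives
Concatenation: each choice from group 1 pairs with each from group 2
Total = 3 x 4 = 12

12


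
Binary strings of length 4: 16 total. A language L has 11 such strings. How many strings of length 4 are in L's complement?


Alphabet: {0,1}
String length: 4
Total strings of length 4 = 2^4 = 16
Strings in L = 11
Complement = total - |L|
= 16 - 11
= 5

5


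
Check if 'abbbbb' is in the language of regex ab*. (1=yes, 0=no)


Pattern: ab*
String: 'abbbbb'
Pattern requires: exactly one 'a' followed by zero or more 'b's
First char is 'a' -> OK
Rest 'bbbbb': all b's? Yes
Result: 1

1


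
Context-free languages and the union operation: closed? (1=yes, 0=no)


CFL closure properties:
  Closed under: union, concatenation, Kleene star
  NOT closed under: intersection, complement
Operation 'union' is in closed list -> Yes (closed)

1


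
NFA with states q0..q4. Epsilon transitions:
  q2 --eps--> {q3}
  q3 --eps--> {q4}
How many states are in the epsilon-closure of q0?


Starting from q0
Initialize closure = {q0}
q0 has no outgoing epsilon transitions -> nothing to add
Final closure: {q0}
Size = 1

1


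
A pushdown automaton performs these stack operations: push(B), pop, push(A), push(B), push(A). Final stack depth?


Tracing stack operations:
  push(B) -> stack = [B], depth=1
  pop -> removed B, stack = [], depth=0
  push(A) -> stack = [A], depth=1
  push(B) -> stack = [A,B], depth=2
  push(A) -> stack = [A,B,A], depth=3
Final depth = 3

3


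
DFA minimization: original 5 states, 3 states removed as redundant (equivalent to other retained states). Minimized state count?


Original DFA: 5 states
Redundant states removed: 3
Minimized states = original - removed
= 5 - 3
= 2

2


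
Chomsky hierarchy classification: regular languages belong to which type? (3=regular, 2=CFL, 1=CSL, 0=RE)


Chomsky hierarchy levels:
  Type 3: Regular (DFA/NFA/regex)
  Type 2: Context-free (PDA)
  Type 1: Context-sensitive
  Type 0: Recursively enumerable (TM)
'regular' corresponds to Type 3

3


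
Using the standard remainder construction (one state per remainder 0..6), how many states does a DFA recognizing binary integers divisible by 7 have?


Divisibility by 7 is tracked via the remainder mod 7: 0, 1, ..., 6
The construction assigns one state to each remainder
Number of remainders = 7

7


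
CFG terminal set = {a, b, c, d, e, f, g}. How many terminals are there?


Terminal symbols: a, b, c, d, e, f, g
Counting each: a (#1), b (#2), c (#3), d (#4), e (#5), f (#6), g (#7)
Total = 7

7


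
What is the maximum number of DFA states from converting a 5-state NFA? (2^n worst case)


NFA has 5 states
Subset construction: each DFA state = subset of NFA states
Maximum subsets = 2^5
2^5 = 32

32


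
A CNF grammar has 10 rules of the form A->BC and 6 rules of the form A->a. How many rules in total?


CNF allows two rule forms:
  A -> BC (binary): 10 rules
  A -> a (terminal): 6 rules
Total = 10 + 6 = 16

16


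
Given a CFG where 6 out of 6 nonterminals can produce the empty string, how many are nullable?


Nonterminals: {S, A, B, C, D, E}
A nonterminal is nullable if it can derive epsilon
Counting nullable nonterminals: 6
Total nullable = 6

6


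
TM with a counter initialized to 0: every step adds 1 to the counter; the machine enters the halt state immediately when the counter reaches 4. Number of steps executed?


Counter starts at 0. Counting sequence:
  Step 1: counter = 1
  Step 2: counter = 2
  Step 3: counter = 3
  Step 4: counter = 4
Counter reached 4 -> halt
Total steps = 4

4


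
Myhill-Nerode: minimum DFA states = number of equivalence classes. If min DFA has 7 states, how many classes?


Myhill-Nerode theorem:
Number of equivalence classes = number of states in minimal DFA
Minimal DFA states = 7
Therefore equivalence classes = 7

7


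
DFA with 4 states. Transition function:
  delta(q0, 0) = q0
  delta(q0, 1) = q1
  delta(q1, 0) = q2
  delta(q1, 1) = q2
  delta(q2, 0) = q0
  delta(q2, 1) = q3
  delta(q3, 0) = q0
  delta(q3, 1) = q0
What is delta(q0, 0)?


Looking up transition function:
delta(q0, 0) in the table
Row: q0, Column: 0
Result: q0

q0


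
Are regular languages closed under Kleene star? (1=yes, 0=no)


Regular languages are closed under:
- Union (DFA product construction)
- Intersection (DFA product construction)
- Complement (swap accept/reject states)
- Concatenation (NFA construction)
- Kleene star (NFA construction)
Kleene star is in this list
Therefore: closed

1


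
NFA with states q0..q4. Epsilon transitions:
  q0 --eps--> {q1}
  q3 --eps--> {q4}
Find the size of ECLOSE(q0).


Starting from q0
Initialize closure = {q0}
Follow epsilon from q0 -> add q1
Final closure: {q0, q1}
Size = 2

2


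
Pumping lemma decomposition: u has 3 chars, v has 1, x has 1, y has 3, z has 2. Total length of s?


|s| = |u| + |v| + |x| + |y| + |z|
= 3 + 1 + 1 + 3 + 2
= 4 + 1 + 5
= 5 + 5
= 10

10


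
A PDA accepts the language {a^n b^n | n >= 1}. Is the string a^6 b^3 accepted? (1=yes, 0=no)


Language requires equal numbers of a's and b's
PDA pushes for each 'a', pops for each 'b'
Number of a's = 6
Number of b's = 3
6 != 3 -> Reject

0


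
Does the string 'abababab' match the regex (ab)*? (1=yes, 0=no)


Pattern: (ab)*
String: 'abababab'
Pattern requires: zero or more repetitions of 'ab'
Pairs: ['ab', 'ab', 'ab', 'ab']
All pairs are 'ab'? Yes
Result: 1

1


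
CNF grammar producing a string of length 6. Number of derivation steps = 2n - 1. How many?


Chomsky Normal Form derivation:
String length n = 6
Each step either:
  - Splits a nonterminal into two (n-1 such steps)
  - Converts a nonterminal to terminal (n such steps)
Total = (n-1) + n = 2n - 1
= 2(6) - 1
= 12 - 1
= 11

11


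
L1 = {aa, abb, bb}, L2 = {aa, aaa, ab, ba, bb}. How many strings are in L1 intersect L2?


L1 = {aa, abb, bb}
L2 = {aa, aaa, ab, ba, bb}
Checking each string in L1 against L2:
  'aa': in L2? Yes
  'abb': in L2? No
  'bb': in L2? Yes
Intersection = {aa, bb}
|L1 ∩ L2| = 2

2


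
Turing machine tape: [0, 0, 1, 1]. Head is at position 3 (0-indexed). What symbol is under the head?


Tape: [0, 0, 1, 1]
Positions: 0 1 2 3
Values:    0 0 1 1
Head at position 3
tape[3] = 1

1


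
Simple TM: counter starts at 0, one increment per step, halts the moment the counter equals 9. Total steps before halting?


Counter starts at 0. Counting sequence:
  Step 1: counter = 1
  Step 2: counter = 2
  Step 3: counter = 3
  Step 4: counter = 4
  Step 5: counter = 5
  Step 6: counter = 6
  ...
  Step 9: counter = 9
Counter reached 9 -> halt
Total steps = 9

9


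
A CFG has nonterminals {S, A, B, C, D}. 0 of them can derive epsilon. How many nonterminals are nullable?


Nonterminals: {S, A, B, C, D}
A nonterminal is nullable if it can derive epsilon
Counting nullable nonterminals: 0
Total nullable = 0

0


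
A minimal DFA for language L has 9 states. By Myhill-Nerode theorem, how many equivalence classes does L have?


Myhill-Nerode theorem:
Number of equivalence classes = number of states in minimal DFA
Minimal DFA states = 9
Therefore equivalence classes = 9

9


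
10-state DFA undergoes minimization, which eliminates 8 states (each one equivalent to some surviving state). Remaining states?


Original DFA: 10 states
Redundant states removed: 8
Minimized states = original - removed
= 10 - 8
= 2

2


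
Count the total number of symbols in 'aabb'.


String: 'aabb'
Counting characters:
  'a' appears 2 time(s)
  'b' appears 2 time(s)
Total length = 2 + 2 = 4

4


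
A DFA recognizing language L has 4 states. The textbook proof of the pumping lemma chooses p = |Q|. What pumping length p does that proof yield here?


Pumping lemma for regular languages (standard proof):
Take p = |Q|, the number of DFA states.
Any string of length >= |Q| passes through |Q|+1 states while reading its first |Q| symbols,
so by pigeonhole some state repeats, giving the loop that can be pumped.
Here |Q| = 4
Therefore the proof uses p = 4

4


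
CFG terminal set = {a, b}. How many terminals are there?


Terminal symbols: a, b
Counting each: a (#1), b (#2)
Total = 2

2


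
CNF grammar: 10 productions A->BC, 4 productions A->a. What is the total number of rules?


CNF allows two rule forms:
  A -> BC (binary): 10 rules
  A -> a (terminal): 4 rules
Total = 10 + 4 = 14

14


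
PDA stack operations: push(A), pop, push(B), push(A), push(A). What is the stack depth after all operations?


Tracing stack operations:
  push(A) -> stack = [A], depth=1
  pop -> removed A, stack = [], depth=0
  push(B) -> stack = [B], depth=1
  push(A) -> stack = [B,A], depth=2
  push(A) -> stack = [B,A,A], depth=3
Final depth = 3

3


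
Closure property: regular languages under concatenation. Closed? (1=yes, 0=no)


Regular languages are closed under:
- Union (DFA product construction)
- Intersection (DFA product construction)
- Complement (swap accept/reject states)
- Concatenation (NFA construction)
- Kleene star (NFA construction)
concatenation is in this list
Therefore: closed

1


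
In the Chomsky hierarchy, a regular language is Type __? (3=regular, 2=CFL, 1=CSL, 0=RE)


Chomsky hierarchy levels:
  Type 3: Regular (DFA/NFA/regex)
  Type 2: Context-free (PDA)
  Type 1: Context-sensitive
  Type 0: Recursively enumerable (TM)
'regular' corresponds to Type 3

3


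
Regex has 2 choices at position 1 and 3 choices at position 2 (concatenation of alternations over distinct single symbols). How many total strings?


First group: 2 alternatives
Second group: 3 alternatives
Concatenation: each choice from group 1 pairs with each from group 2
Total = 2 x 3 = 6

6


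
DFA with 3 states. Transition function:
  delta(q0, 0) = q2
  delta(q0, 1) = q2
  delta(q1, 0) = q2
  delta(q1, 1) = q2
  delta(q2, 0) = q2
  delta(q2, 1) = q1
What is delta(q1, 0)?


Looking up transition function:
delta(q1, 0) in the table
Row: q1, Column: 0
Result: q2

q2


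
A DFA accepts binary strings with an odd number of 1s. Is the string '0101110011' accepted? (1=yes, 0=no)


DFA has 2 states: q_even (start, accept=no) and q_odd
Processing string '0101110011' character by character:
  Position 0: read '0', 1-count=0 -> q_even (no change)
  Position 1: read '1', 1-count=1 -> q_odd
  Position 2: read '0', 1-count=1 -> q_odd (no change)
  Position 3: read '1', 1-count=2 -> q_even
  Position 4: read '1', 1-count=3 -> q_odd
  Position 5: read '1', 1-count=4 -> q_even
  Position 6: read '0', 1-count=4 -> q_even (no change)
  Position 7: read '0', 1-count=4 -> q_even (no change)
  Position 8: read '1', 1-count=5 -> q_odd
  Position 9: read '1', 1-count=6 -> q_even
Final state: q_even, total 1s = 6 (even); the DFA requires an odd count -> reject

0


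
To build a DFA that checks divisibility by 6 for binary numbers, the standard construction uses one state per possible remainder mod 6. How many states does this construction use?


Divisibility by 6 is tracked via the remainder mod 6: 0, 1, ..., 5
The construction assigns one state to each remainder
Number of remainders = 6

6


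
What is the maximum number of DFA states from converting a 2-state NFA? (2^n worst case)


NFA has 2 states
Subset construction: each DFA state = subset of NFA states
Maximum subsets = 2^2
2^2 = 4

4


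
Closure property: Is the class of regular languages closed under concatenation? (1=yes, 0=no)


Regular languages are closed under all standard operations:
- Union: Yes (product construction)
- Intersection: Yes (product construction)
- Complement: Yes (swap accept/reject)
- Concatenation: Yes (NFA construction)
Operation: concatenation -> Closed

1


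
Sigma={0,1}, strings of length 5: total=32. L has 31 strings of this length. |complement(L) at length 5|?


Alphabet: {0,1}
String length: 5
Total strings of length 5 = 2^5 = 32
Strings in L = 31
Complement = total - |L|
= 32 - 31
= 1

1


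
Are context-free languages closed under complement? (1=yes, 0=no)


CFL closure properties:
  Closed under: union, concatenation, Kleene star
  NOT closed under: intersection, complement
Operation 'complement' is in not-closed list -> No (not closed)

0


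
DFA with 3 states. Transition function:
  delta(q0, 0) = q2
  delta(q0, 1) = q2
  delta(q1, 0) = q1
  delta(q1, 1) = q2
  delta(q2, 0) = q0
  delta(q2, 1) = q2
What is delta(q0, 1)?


Looking up transition function:
delta(q0, 1) in the table
Row: q0, Column: 1
Result: q2

q2


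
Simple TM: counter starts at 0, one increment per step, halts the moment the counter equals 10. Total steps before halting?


Counter starts at 0. Counting sequence:
  Step 1: counter = 1
  Step 2: counter = 2
  Step 3: counter = 3
  Step 4: counter = 4
  Step 5: counter = 5
  Step 6: counter = 6
  ...
  Step 10: counter = 10
Counter reached 10 -> halt
Total steps = 10

10


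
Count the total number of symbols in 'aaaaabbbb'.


String: 'aaaaabbbb'
Counting characters:
  'a' appears 5 time(s)
  'b' appears 4 time(s)
Total length = 5 + 4 = 9

9


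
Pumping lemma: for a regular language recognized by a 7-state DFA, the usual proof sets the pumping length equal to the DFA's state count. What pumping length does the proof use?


Pumping lemma for regular languages (standard proof):
Take p = |Q|, the number of DFA states.
Any string of length >= |Q| passes through |Q|+1 states while reading its first |Q| symbols,
so by pigeonhole some state repeats, giving the loop that can be pumped.
Here |Q| = 7
Therefore the proof uses p = 7

7


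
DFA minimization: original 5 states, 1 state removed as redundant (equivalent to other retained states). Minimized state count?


Original DFA: 5 states
Redundant states removed: 1
Minimized states = original - removed
= 5 - 1
= 4

4


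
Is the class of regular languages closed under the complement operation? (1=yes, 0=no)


Regular languages are closed under:
- Union (DFA product construction)
- Intersection (DFA product construction)
- Complement (swap accept/reject states)
- Concatenation (NFA construction)
- Kleene star (NFA construction)
complement is in this list
Therefore: closed

1


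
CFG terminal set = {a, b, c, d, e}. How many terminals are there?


Terminal symbols: a, b, c, d, e
Counting each: a (#1), b (#2), c (#3), d (#4), e (#5)
Total = 5

5


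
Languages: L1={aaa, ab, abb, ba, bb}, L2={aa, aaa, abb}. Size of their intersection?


L1 = {aaa, ab, abb, ba, bb}
L2 = {aa, aaa, abb}
Checking each string in L1 against L2:
  'aaa': in L2? Yes
  'ab': in L2? No
  'abb': in L2? Yes
  'ba': in L2? No
  'bb': in L2? No
Intersection = {aaa, abb}
|L1 ∩ L2| = 2

2


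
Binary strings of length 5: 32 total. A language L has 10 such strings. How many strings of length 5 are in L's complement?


Alphabet: {0,1}
String length: 5
Total strings of length 5 = 2^5 = 32
Strings in L = 10
Complement = total - |L|
= 32 - 10
= 22

22


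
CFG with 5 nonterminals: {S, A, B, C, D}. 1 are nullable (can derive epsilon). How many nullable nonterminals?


Nonterminals: {S, A, B, C, D}
A nonterminal is nullable if it can derive epsilon
Counting nullable nonterminals: 1
Total nullable = 1

1


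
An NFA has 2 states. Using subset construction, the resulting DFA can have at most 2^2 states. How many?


NFA has 2 states
Subset construction: each DFA state = subset of NFA states
Maximum subsets = 2^2
2^2 = 4

4


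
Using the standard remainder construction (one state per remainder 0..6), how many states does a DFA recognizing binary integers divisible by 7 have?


Divisibility by 7 is tracked via the remainder mod 7: 0, 1, ..., 6
The construction assigns one state to each remainder
Number of remainders = 7

7


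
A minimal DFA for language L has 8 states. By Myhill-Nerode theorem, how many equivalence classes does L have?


Myhill-Nerode theorem:
Number of equivalence classes = number of states in minimal DFA
Minimal DFA states = 8
Therefore equivalence classes = 8

8


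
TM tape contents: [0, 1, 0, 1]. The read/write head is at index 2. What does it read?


Tape: [0, 1, 0, 1]
Positions: 0 1 2 3
Values:    0 1 0 1
Head at position 2
tape[2] = 0

0


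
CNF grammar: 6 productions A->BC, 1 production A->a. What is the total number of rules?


CNF allows two rule forms:
  A -> BC (binary): 6 rules
  A -> a (terminal): 1 rule
Total = 6 + 1 = 7

7


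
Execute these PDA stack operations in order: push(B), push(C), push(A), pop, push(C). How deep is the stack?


Tracing stack operations:
  push(B) -> stack = [B], depth=1
  push(C) -> stack = [B,C], depth=2
  push(A) -> stack = [B,C,A], depth=3
  pop -> removed A, stack = [B,C], depth=2
  push(C) -> stack = [B,C,C], depth=3
Final depth = 3

3


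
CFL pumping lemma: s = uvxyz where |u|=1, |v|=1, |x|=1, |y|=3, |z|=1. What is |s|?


|s| = |u| + |v| + |x| + |y| + |z|
= 1 + 1 + 1 + 3 + 1
= 2 + 1 + 4
= 3 + 4
= 7

7


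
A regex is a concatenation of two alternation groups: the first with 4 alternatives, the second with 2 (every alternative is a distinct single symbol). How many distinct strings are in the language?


First group: 4 alternatives
Second group: 2 alternatives
Concatenation: each choice from group 1 pairs with each from group 2
Total = 4 x 2 = 8

8


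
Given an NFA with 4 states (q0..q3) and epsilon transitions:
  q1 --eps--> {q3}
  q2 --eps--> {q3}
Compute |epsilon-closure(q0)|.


Starting from q0
Initialize closure = {q0}
q0 has no outgoing epsilon transitions -> nothing to add
Final closure: {q0}
Size = 1

1


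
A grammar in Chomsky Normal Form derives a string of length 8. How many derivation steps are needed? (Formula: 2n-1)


Chomsky Normal Form derivation:
String length n = 8
Each step either:
  - Splits a nonterminal into two (n-1 such steps)
  - Converts a nonterminal to terminal (n such steps)
Total = (n-1) + n = 2n - 1
= 2(8) - 1
= 16 - 1
= 15

15
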